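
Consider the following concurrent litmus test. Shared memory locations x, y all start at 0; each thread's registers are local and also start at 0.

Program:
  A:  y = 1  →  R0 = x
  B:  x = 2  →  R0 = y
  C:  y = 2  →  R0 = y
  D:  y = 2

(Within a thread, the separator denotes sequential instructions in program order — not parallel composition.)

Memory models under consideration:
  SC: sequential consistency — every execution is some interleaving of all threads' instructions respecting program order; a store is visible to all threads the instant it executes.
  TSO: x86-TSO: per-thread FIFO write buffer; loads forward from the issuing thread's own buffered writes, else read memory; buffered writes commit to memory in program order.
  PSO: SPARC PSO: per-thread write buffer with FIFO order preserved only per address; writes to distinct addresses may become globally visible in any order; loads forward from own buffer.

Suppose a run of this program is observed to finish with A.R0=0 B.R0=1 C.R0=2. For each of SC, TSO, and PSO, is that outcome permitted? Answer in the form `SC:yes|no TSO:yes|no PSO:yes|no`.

outcome vector order: (A.R0,B.R0,C.R0)
SC (10): 0/1/1 0/1/2 0/2/1 0/2/2 2/0/1 2/0/2 2/1/1 2/1/2 2/2/1 2/2/2
TSO (12): 0/0/1 0/0/2 0/1/1 0/1/2 0/2/1 0/2/2 2/0/1 2/0/2 2/1/1 2/1/2 2/2/1 2/2/2
PSO (12): 0/0/1 0/0/2 0/1/1 0/1/2 0/2/1 0/2/2 2/0/1 2/0/2 2/1/1 2/1/2 2/2/1 2/2/2
target 0/1/2 ∈ {SC,TSO,PSO}

SC:yes TSO:yes PSO:yes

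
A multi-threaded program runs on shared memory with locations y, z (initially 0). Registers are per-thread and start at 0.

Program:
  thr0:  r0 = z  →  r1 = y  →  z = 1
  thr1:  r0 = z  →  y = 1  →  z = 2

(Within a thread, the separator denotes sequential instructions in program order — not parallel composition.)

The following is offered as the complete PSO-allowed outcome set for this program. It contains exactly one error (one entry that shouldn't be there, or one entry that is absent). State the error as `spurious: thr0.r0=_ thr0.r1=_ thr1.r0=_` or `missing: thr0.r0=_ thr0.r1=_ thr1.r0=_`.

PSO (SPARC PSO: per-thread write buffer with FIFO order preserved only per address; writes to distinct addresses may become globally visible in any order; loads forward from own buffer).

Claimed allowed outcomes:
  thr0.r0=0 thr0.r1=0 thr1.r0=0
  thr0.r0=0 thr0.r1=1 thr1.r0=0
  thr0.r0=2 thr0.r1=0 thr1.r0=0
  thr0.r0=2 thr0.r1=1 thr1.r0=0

outcome vector order: (thr0.r0,thr0.r1,thr1.r0)
PSO: 5 outcomes — {0/0/0, 0/0/1, 0/1/0, 2/0/0, 2/1/0}
PSO∖claimed = {0/0/1}

missing: thr0.r0=0 thr0.r1=0 thr1.r0=1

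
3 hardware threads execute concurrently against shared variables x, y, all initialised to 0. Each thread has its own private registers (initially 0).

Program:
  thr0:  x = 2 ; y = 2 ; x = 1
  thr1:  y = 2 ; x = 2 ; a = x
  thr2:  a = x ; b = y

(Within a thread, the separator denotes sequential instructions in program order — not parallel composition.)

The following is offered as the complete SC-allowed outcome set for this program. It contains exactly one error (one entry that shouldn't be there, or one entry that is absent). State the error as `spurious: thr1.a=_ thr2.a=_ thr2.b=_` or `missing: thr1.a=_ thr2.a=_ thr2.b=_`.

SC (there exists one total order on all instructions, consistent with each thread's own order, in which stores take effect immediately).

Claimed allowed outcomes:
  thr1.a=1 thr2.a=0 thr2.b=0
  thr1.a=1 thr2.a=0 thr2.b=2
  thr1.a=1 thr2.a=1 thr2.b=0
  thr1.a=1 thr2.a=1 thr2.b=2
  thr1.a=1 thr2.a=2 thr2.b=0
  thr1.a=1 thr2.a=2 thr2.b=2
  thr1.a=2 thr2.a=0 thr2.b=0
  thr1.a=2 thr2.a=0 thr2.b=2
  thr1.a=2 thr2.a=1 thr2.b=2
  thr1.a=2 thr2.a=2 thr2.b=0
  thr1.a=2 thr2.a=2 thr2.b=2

outcome vector order: (thr1.a,thr2.a,thr2.b)
[SC] allowed = {<1 0 0>; <1 0 2>; <1 1 2>; <1 2 0>; <1 2 2>; <2 0 0>; <2 0 2>; <2 1 2>; <2 2 0>; <2 2 2>}
claimed∖SC = {<1 1 0>}

spurious: thr1.a=1 thr2.a=1 thr2.b=0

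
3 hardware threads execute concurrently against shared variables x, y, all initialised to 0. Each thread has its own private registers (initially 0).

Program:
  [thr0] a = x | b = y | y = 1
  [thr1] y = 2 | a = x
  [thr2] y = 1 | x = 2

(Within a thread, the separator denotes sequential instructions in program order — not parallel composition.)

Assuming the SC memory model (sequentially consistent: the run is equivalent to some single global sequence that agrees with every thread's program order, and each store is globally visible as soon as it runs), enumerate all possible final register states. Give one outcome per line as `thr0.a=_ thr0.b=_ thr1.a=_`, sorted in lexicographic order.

outcome vector order: (thr0.a,thr0.b,thr1.a)
|SC outcomes| = 10

thr0.a=0 thr0.b=0 thr1.a=0
thr0.a=0 thr0.b=0 thr1.a=2
thr0.a=0 thr0.b=1 thr1.a=0
thr0.a=0 thr0.b=1 thr1.a=2
thr0.a=0 thr0.b=2 thr1.a=0
thr0.a=0 thr0.b=2 thr1.a=2
thr0.a=2 thr0.b=1 thr1.a=0
thr0.a=2 thr0.b=1 thr1.a=2
thr0.a=2 thr0.b=2 thr1.a=0
thr0.a=2 thr0.b=2 thr1.a=2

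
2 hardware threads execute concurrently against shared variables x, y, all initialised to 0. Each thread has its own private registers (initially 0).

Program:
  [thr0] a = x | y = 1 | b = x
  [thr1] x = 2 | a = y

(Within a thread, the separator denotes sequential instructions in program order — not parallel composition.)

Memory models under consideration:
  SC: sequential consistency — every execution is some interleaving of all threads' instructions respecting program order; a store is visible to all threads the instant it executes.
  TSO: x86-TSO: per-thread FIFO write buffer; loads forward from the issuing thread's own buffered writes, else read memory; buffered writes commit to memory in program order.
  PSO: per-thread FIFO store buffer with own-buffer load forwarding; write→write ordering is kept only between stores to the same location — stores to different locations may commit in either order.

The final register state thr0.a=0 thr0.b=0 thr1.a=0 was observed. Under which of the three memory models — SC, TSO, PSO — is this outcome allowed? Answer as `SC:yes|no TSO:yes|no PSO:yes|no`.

SC:no TSO:yes PSO:yes

outcome vector order: (thr0.a,thr0.b,thr1.a)
[SC] allowed = {(0,0,1); (0,2,0); (0,2,1); (2,2,0); (2,2,1)}
[TSO] allowed = {(0,0,0); (0,0,1); (0,2,0); (0,2,1); (2,2,0); (2,2,1)}
[PSO] allowed = {(0,0,0); (0,0,1); (0,2,0); (0,2,1); (2,2,0); (2,2,1)}
target (0,0,0) ∈ {TSO,PSO}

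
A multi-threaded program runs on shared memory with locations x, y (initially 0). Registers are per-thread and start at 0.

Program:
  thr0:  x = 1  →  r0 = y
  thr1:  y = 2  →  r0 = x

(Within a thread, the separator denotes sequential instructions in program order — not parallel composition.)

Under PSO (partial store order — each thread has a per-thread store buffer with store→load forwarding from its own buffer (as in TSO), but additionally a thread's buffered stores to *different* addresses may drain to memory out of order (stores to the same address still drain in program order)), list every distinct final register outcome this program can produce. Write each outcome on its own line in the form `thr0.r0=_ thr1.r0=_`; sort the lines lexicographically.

outcome vector order: (thr0.r0,thr1.r0)
|PSO outcomes| = 4

thr0.r0=0 thr1.r0=0
thr0.r0=0 thr1.r0=1
thr0.r0=2 thr1.r0=0
thr0.r0=2 thr1.r0=1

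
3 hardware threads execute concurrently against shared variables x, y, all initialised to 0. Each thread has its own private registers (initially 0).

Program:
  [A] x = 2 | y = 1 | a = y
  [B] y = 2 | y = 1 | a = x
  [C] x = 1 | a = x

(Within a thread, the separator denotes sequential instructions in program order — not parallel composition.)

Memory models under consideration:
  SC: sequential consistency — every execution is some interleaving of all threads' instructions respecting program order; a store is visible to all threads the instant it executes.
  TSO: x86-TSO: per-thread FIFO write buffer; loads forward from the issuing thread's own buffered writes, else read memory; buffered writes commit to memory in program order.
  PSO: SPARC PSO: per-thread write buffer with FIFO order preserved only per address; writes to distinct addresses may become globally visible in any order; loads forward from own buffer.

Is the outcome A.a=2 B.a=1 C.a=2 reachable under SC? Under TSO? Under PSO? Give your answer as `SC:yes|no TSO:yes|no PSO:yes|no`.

SC:no TSO:yes PSO:yes

outcome vector order: (A.a,B.a,C.a)
[SC] allowed = {101 102 111 112 121 122 211 221 222}
[TSO] allowed = {101 102 111 112 121 122 201 202 211 212 221 222}
[PSO] allowed = {101 102 111 112 121 122 201 202 211 212 221 222}
target 212 ∈ {TSO,PSO}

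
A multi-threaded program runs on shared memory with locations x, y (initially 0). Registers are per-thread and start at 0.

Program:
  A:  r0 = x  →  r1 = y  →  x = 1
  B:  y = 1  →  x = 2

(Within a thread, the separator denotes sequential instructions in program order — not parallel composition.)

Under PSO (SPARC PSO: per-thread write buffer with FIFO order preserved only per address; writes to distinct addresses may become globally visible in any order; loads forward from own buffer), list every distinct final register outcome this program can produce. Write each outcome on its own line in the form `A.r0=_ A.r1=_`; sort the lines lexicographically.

A.r0=0 A.r1=0
A.r0=0 A.r1=1
A.r0=2 A.r1=0
A.r0=2 A.r1=1

outcome vector order: (A.r0,A.r1)
|PSO outcomes| = 4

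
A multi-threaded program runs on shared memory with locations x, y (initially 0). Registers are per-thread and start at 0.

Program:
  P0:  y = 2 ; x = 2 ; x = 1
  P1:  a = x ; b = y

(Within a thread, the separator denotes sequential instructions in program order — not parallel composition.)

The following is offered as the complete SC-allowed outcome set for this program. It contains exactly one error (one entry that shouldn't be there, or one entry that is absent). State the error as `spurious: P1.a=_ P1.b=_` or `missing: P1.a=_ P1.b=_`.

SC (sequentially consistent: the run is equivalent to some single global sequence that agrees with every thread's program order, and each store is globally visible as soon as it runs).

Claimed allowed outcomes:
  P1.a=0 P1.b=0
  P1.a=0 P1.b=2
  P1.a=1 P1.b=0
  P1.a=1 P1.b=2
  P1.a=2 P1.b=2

outcome vector order: (P1.a,P1.b)
SC: 4 outcomes — {<0 0> <0 2> <1 2> <2 2>}
claimed∖SC = {<1 0>}

spurious: P1.a=1 P1.b=0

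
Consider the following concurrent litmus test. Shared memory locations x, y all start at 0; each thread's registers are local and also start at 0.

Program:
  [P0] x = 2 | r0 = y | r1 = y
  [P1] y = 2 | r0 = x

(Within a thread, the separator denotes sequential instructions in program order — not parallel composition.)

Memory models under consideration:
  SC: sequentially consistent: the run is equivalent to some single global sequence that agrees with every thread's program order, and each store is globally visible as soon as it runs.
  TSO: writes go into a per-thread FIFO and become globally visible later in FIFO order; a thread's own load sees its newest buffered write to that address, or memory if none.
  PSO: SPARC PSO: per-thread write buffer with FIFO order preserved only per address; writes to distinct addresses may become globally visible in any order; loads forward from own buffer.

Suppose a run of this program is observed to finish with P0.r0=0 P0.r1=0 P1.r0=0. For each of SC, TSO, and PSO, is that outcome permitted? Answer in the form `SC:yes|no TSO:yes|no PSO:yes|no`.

SC:no TSO:yes PSO:yes

outcome vector order: (P0.r0,P0.r1,P1.r0)
[SC] allowed = {0/0/2; 0/2/2; 2/2/0; 2/2/2}
[TSO] allowed = {0/0/0; 0/0/2; 0/2/0; 0/2/2; 2/2/0; 2/2/2}
[PSO] allowed = {0/0/0; 0/0/2; 0/2/0; 0/2/2; 2/2/0; 2/2/2}
target 0/0/0 ∈ {TSO,PSO}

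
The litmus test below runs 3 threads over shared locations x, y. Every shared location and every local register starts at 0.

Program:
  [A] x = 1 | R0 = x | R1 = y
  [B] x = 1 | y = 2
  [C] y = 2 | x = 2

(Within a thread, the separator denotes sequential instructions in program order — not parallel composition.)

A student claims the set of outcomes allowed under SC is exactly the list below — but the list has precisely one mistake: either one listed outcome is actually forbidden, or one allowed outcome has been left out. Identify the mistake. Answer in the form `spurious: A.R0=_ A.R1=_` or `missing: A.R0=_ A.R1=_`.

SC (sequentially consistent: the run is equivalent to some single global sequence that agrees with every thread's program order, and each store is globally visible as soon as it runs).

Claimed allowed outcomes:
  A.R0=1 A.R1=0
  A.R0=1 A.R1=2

outcome vector order: (A.R0,A.R1)
SC (3): <1 0>, <1 2>, <2 2>
SC∖claimed = {<2 2>}

missing: A.R0=2 A.R1=2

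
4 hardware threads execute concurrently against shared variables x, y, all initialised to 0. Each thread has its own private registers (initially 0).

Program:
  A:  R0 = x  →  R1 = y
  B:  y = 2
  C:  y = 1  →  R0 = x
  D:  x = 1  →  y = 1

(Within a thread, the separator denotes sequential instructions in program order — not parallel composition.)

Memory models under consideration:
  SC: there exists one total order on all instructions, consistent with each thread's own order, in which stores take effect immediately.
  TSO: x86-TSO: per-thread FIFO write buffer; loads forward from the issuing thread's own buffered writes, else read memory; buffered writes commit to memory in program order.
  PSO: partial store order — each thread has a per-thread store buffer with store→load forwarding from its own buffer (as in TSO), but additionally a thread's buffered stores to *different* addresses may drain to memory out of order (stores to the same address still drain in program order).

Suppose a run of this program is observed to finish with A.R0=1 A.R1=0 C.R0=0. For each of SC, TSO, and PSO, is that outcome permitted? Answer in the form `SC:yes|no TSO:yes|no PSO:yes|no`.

SC:no TSO:yes PSO:yes

outcome vector order: (A.R0,A.R1,C.R0)
SC (11): 000 001 010 011 020 021 101 110 111 120 121
TSO (12): 000 001 010 011 020 021 100 101 110 111 120 121
PSO (12): 000 001 010 011 020 021 100 101 110 111 120 121
target 100 ∈ {TSO,PSO}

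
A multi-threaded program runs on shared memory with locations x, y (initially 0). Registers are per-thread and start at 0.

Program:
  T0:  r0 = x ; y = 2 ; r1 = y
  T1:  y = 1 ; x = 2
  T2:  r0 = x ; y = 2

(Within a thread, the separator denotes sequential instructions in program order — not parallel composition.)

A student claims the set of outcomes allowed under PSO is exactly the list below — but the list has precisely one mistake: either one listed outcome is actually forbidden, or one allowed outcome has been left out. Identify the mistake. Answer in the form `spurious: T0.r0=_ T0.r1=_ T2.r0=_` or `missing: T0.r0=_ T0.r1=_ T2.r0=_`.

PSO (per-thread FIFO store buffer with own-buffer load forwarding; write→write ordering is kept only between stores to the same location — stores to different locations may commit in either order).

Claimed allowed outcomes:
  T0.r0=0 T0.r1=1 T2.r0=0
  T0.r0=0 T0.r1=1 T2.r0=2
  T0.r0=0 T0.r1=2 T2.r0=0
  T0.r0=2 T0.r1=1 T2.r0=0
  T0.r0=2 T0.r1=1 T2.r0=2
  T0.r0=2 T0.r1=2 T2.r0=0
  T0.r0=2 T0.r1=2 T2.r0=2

outcome vector order: (T0.r0,T0.r1,T2.r0)
under PSO → (0,1,0); (0,1,2); (0,2,0); (0,2,2); (2,1,0); (2,1,2); (2,2,0); (2,2,2)
PSO∖claimed = {(0,2,2)}

missing: T0.r0=0 T0.r1=2 T2.r0=2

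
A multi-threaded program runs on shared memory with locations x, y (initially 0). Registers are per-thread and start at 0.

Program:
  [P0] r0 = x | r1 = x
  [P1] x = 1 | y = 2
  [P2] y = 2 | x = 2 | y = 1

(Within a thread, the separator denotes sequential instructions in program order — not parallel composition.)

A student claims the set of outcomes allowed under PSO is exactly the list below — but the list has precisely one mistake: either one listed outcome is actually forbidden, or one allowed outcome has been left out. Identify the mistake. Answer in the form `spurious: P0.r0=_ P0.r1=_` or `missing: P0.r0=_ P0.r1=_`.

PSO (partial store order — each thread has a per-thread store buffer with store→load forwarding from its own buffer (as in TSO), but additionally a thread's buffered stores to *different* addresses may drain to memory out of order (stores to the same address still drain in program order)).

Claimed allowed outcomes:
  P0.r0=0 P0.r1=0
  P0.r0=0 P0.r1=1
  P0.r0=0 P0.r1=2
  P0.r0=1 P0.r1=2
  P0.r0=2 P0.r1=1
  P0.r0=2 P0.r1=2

outcome vector order: (P0.r0,P0.r1)
under PSO → 00, 01, 02, 11, 12, 21, 22
PSO∖claimed = {11}

missing: P0.r0=1 P0.r1=1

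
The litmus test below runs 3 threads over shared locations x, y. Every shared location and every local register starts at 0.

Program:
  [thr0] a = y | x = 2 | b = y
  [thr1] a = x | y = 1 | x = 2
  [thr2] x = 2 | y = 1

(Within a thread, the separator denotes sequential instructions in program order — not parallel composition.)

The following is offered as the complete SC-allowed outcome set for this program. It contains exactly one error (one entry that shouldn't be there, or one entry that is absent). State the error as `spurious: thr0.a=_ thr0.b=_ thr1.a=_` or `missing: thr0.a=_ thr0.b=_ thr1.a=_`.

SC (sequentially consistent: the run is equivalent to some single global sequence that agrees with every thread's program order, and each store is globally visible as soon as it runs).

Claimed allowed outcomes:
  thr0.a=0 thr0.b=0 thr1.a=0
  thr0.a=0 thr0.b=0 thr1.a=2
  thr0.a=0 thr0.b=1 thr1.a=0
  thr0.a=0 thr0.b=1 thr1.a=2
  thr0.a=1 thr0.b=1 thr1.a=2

outcome vector order: (thr0.a,thr0.b,thr1.a)
SC (6): (0,0,0) (0,0,2) (0,1,0) (0,1,2) (1,1,0) (1,1,2)
SC∖claimed = {(1,1,0)}

missing: thr0.a=1 thr0.b=1 thr1.a=0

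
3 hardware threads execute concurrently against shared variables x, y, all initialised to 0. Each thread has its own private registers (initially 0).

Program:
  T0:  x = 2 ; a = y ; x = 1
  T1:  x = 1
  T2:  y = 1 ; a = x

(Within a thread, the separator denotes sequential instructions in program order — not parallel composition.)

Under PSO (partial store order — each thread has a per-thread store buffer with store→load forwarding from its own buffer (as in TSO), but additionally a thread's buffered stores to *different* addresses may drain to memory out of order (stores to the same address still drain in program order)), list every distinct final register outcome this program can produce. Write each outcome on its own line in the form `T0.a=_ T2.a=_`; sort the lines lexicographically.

outcome vector order: (T0.a,T2.a)
|PSO outcomes| = 6

T0.a=0 T2.a=0
T0.a=0 T2.a=1
T0.a=0 T2.a=2
T0.a=1 T2.a=0
T0.a=1 T2.a=1
T0.a=1 T2.a=2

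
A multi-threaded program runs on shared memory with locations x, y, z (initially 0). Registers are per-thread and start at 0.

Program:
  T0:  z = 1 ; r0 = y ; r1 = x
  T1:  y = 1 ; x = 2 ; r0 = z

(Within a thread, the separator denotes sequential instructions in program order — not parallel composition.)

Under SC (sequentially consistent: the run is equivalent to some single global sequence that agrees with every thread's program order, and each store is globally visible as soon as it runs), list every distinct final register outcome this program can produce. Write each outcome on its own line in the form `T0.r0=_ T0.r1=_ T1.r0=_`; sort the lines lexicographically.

T0.r0=0 T0.r1=0 T1.r0=1
T0.r0=0 T0.r1=2 T1.r0=1
T0.r0=1 T0.r1=0 T1.r0=1
T0.r0=1 T0.r1=2 T1.r0=0
T0.r0=1 T0.r1=2 T1.r0=1

outcome vector order: (T0.r0,T0.r1,T1.r0)
|SC outcomes| = 5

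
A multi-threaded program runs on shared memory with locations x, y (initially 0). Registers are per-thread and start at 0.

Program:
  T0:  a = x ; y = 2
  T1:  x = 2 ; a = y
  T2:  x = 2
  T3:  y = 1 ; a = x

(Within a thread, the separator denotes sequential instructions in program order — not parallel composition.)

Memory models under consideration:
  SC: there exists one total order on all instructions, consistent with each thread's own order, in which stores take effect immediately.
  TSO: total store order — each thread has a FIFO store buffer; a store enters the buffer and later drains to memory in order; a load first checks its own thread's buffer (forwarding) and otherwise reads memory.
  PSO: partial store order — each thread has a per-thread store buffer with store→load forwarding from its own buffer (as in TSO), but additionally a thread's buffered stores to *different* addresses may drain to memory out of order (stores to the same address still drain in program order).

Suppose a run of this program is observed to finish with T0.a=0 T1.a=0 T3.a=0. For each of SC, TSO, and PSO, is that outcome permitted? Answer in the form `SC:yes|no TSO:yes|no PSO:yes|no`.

outcome vector order: (T0.a,T1.a,T3.a)
[SC] allowed = {(0,0,2), (0,1,0), (0,1,2), (0,2,0), (0,2,2), (2,0,2), (2,1,0), (2,1,2), (2,2,0), (2,2,2)}
[TSO] allowed = {(0,0,0), (0,0,2), (0,1,0), (0,1,2), (0,2,0), (0,2,2), (2,0,0), (2,0,2), (2,1,0), (2,1,2), (2,2,0), (2,2,2)}
[PSO] allowed = {(0,0,0), (0,0,2), (0,1,0), (0,1,2), (0,2,0), (0,2,2), (2,0,0), (2,0,2), (2,1,0), (2,1,2), (2,2,0), (2,2,2)}
target (0,0,0) ∈ {TSO,PSO}

SC:no TSO:yes PSO:yes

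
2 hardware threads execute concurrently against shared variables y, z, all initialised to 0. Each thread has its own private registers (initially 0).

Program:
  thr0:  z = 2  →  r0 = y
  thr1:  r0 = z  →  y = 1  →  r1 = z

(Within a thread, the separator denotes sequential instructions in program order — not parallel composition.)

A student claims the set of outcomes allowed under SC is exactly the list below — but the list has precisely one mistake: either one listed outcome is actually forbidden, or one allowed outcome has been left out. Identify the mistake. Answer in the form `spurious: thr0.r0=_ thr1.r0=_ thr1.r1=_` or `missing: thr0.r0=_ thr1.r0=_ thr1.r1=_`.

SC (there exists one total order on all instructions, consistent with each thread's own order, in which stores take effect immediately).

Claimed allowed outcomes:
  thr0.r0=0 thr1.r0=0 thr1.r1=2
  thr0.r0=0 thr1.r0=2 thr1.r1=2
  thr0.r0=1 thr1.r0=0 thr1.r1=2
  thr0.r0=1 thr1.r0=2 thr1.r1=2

missing: thr0.r0=1 thr1.r0=0 thr1.r1=0

outcome vector order: (thr0.r0,thr1.r0,thr1.r1)
under SC → <0 0 2>; <0 2 2>; <1 0 0>; <1 0 2>; <1 2 2>
SC∖claimed = {<1 0 0>}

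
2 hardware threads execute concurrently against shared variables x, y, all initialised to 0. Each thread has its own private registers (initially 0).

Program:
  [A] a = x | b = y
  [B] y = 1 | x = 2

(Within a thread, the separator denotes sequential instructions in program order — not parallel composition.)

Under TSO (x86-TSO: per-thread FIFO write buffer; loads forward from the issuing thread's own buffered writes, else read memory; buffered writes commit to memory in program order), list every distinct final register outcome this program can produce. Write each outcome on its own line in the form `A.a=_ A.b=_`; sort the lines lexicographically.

A.a=0 A.b=0
A.a=0 A.b=1
A.a=2 A.b=1

outcome vector order: (A.a,A.b)
|TSO outcomes| = 3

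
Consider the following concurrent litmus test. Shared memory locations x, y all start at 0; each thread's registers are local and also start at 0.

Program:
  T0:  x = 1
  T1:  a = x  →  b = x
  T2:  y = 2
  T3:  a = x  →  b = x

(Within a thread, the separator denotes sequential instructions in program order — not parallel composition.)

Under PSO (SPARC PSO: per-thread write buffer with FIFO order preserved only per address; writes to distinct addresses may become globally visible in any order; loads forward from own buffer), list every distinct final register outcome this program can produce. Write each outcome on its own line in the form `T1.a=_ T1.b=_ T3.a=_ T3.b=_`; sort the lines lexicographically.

outcome vector order: (T1.a,T1.b,T3.a,T3.b)
|PSO outcomes| = 9

T1.a=0 T1.b=0 T3.a=0 T3.b=0
T1.a=0 T1.b=0 T3.a=0 T3.b=1
T1.a=0 T1.b=0 T3.a=1 T3.b=1
T1.a=0 T1.b=1 T3.a=0 T3.b=0
T1.a=0 T1.b=1 T3.a=0 T3.b=1
T1.a=0 T1.b=1 T3.a=1 T3.b=1
T1.a=1 T1.b=1 T3.a=0 T3.b=0
T1.a=1 T1.b=1 T3.a=0 T3.b=1
T1.a=1 T1.b=1 T3.a=1 T3.b=1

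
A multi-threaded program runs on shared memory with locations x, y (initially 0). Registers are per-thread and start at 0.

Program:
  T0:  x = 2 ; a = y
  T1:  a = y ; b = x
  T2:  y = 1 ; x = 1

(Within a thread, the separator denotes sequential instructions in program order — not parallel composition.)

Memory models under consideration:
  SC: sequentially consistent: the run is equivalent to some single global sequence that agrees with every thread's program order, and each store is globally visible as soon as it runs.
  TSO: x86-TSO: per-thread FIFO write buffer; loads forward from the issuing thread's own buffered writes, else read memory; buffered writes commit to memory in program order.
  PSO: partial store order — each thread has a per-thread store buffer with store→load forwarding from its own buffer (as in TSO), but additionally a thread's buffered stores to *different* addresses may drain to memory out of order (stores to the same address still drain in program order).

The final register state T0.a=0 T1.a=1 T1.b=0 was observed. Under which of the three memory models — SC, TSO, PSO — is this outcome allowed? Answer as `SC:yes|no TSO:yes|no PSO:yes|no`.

outcome vector order: (T0.a,T1.a,T1.b)
SC: 11 outcomes — {000 001 002 011 012 100 101 102 110 111 112}
TSO: 12 outcomes — {000 001 002 010 011 012 100 101 102 110 111 112}
PSO: 12 outcomes — {000 001 002 010 011 012 100 101 102 110 111 112}
target 010 ∈ {TSO,PSO}

SC:no TSO:yes PSO:yes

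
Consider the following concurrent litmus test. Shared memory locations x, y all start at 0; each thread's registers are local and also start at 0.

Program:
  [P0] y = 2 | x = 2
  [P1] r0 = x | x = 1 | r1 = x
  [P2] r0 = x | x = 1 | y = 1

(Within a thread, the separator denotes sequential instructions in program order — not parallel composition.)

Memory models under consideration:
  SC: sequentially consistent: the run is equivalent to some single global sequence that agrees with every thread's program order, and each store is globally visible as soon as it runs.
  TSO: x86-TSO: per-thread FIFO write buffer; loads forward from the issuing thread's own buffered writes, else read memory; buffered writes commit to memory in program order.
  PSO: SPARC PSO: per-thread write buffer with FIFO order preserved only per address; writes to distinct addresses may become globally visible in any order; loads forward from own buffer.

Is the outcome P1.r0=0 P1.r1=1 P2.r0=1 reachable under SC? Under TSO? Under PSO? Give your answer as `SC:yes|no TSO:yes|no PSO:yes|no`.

outcome vector order: (P1.r0,P1.r1,P2.r0)
under SC → 0/1/0 0/1/1 0/1/2 0/2/0 0/2/1 0/2/2 1/1/0 1/1/2 1/2/0 2/1/0 2/1/1 2/1/2
under TSO → 0/1/0 0/1/1 0/1/2 0/2/0 0/2/1 0/2/2 1/1/0 1/1/2 1/2/0 2/1/0 2/1/1 2/1/2
under PSO → 0/1/0 0/1/1 0/1/2 0/2/0 0/2/1 0/2/2 1/1/0 1/1/2 1/2/0 2/1/0 2/1/1 2/1/2
target 0/1/1 ∈ {SC,TSO,PSO}

SC:yes TSO:yes PSO:yes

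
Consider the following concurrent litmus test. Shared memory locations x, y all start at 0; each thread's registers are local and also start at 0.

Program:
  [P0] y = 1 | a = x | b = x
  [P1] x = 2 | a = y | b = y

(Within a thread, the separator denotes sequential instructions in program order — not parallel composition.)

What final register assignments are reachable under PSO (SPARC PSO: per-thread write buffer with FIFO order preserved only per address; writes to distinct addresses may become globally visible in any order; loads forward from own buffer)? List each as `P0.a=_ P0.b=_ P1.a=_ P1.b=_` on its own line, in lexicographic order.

outcome vector order: (P0.a,P0.b,P1.a,P1.b)
|PSO outcomes| = 9

P0.a=0 P0.b=0 P1.a=0 P1.b=0
P0.a=0 P0.b=0 P1.a=0 P1.b=1
P0.a=0 P0.b=0 P1.a=1 P1.b=1
P0.a=0 P0.b=2 P1.a=0 P1.b=0
P0.a=0 P0.b=2 P1.a=0 P1.b=1
P0.a=0 P0.b=2 P1.a=1 P1.b=1
P0.a=2 P0.b=2 P1.a=0 P1.b=0
P0.a=2 P0.b=2 P1.a=0 P1.b=1
P0.a=2 P0.b=2 P1.a=1 P1.b=1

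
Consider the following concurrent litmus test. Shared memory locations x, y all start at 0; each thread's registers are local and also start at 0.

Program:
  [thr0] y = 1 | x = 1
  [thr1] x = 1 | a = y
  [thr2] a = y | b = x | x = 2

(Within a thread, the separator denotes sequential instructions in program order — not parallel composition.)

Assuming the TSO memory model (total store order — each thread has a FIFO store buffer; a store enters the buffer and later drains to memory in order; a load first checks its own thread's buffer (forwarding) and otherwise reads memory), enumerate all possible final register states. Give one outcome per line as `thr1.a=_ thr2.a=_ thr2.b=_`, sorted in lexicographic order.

thr1.a=0 thr2.a=0 thr2.b=0
thr1.a=0 thr2.a=0 thr2.b=1
thr1.a=0 thr2.a=1 thr2.b=0
thr1.a=0 thr2.a=1 thr2.b=1
thr1.a=1 thr2.a=0 thr2.b=0
thr1.a=1 thr2.a=0 thr2.b=1
thr1.a=1 thr2.a=1 thr2.b=0
thr1.a=1 thr2.a=1 thr2.b=1

outcome vector order: (thr1.a,thr2.a,thr2.b)
|TSO outcomes| = 8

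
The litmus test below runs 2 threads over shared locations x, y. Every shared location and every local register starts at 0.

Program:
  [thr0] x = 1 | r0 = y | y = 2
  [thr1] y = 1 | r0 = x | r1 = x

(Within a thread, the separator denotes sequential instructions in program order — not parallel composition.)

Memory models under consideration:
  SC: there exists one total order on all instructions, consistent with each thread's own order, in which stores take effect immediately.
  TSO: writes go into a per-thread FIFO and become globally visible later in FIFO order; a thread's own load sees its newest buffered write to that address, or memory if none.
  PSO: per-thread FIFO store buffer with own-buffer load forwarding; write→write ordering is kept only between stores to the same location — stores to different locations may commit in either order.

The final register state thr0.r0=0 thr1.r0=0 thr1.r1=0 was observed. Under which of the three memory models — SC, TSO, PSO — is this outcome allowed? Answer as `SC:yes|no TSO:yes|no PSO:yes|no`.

SC:no TSO:yes PSO:yes

outcome vector order: (thr0.r0,thr1.r0,thr1.r1)
SC (4): 011 100 101 111
TSO (6): 000 001 011 100 101 111
PSO (6): 000 001 011 100 101 111
target 000 ∈ {TSO,PSO}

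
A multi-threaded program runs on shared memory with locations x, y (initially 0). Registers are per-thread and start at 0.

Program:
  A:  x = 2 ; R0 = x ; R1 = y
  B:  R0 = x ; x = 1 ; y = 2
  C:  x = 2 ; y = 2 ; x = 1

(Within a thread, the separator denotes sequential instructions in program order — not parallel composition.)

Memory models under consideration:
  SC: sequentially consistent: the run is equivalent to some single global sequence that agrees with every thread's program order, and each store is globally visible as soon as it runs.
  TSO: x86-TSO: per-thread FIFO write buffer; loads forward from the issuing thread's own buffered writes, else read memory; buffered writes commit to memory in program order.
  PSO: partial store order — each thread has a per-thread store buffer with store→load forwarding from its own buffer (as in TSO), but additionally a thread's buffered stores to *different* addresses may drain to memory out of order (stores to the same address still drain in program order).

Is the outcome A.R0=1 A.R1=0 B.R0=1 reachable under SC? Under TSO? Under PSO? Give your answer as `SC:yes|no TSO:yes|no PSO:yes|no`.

SC:no TSO:no PSO:yes

outcome vector order: (A.R0,A.R1,B.R0)
SC (11): <1 0 0>; <1 0 2>; <1 2 0>; <1 2 1>; <1 2 2>; <2 0 0>; <2 0 1>; <2 0 2>; <2 2 0>; <2 2 1>; <2 2 2>
TSO (11): <1 0 0>; <1 0 2>; <1 2 0>; <1 2 1>; <1 2 2>; <2 0 0>; <2 0 1>; <2 0 2>; <2 2 0>; <2 2 1>; <2 2 2>
PSO (12): <1 0 0>; <1 0 1>; <1 0 2>; <1 2 0>; <1 2 1>; <1 2 2>; <2 0 0>; <2 0 1>; <2 0 2>; <2 2 0>; <2 2 1>; <2 2 2>
target <1 0 1> ∈ {PSO}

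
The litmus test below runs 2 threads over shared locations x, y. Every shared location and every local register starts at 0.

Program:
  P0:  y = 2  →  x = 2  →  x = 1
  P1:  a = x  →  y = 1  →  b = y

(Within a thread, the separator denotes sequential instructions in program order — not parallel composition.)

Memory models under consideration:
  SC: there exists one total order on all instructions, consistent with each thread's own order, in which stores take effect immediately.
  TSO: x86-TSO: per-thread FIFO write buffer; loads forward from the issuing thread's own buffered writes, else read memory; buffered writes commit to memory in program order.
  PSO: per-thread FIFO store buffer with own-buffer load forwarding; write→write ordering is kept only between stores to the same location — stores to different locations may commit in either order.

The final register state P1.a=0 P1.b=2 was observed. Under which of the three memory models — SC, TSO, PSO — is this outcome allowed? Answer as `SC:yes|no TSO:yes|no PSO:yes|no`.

SC:yes TSO:yes PSO:yes

outcome vector order: (P1.a,P1.b)
SC: 4 outcomes — {01; 02; 11; 21}
TSO: 4 outcomes — {01; 02; 11; 21}
PSO: 6 outcomes — {01; 02; 11; 12; 21; 22}
target 02 ∈ {SC,TSO,PSO}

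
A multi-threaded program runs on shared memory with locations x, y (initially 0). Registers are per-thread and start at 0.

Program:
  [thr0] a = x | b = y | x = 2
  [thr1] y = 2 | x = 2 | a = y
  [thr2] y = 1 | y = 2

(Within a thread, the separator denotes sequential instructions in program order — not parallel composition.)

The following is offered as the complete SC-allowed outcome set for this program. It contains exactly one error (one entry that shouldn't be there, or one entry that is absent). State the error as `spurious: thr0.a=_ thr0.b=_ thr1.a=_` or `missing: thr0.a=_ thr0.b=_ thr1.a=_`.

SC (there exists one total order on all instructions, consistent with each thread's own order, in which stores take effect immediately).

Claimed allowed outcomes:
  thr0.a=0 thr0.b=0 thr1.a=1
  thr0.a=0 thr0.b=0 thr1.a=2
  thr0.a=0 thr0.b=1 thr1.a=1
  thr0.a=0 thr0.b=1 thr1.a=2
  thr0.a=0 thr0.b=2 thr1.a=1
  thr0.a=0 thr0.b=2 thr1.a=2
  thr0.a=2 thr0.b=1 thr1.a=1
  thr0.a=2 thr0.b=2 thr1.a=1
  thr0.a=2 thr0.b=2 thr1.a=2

missing: thr0.a=2 thr0.b=1 thr1.a=2

outcome vector order: (thr0.a,thr0.b,thr1.a)
[SC] allowed = {(0,0,1) (0,0,2) (0,1,1) (0,1,2) (0,2,1) (0,2,2) (2,1,1) (2,1,2) (2,2,1) (2,2,2)}
SC∖claimed = {(2,1,2)}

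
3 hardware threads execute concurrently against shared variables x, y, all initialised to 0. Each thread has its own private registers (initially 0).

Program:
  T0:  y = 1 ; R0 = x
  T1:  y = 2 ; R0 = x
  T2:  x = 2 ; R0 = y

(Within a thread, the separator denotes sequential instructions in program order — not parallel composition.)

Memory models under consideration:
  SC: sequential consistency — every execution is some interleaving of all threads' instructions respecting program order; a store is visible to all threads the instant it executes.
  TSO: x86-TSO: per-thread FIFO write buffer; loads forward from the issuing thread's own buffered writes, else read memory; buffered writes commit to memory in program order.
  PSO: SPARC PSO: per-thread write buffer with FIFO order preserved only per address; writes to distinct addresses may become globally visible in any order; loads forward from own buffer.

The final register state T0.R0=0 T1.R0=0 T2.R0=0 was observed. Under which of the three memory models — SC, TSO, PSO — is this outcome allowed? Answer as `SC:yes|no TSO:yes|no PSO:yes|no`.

SC:no TSO:yes PSO:yes

outcome vector order: (T0.R0,T1.R0,T2.R0)
[SC] allowed = {<0 0 1>, <0 0 2>, <0 2 1>, <0 2 2>, <2 0 1>, <2 0 2>, <2 2 0>, <2 2 1>, <2 2 2>}
[TSO] allowed = {<0 0 0>, <0 0 1>, <0 0 2>, <0 2 0>, <0 2 1>, <0 2 2>, <2 0 0>, <2 0 1>, <2 0 2>, <2 2 0>, <2 2 1>, <2 2 2>}
[PSO] allowed = {<0 0 0>, <0 0 1>, <0 0 2>, <0 2 0>, <0 2 1>, <0 2 2>, <2 0 0>, <2 0 1>, <2 0 2>, <2 2 0>, <2 2 1>, <2 2 2>}
target <0 0 0> ∈ {TSO,PSO}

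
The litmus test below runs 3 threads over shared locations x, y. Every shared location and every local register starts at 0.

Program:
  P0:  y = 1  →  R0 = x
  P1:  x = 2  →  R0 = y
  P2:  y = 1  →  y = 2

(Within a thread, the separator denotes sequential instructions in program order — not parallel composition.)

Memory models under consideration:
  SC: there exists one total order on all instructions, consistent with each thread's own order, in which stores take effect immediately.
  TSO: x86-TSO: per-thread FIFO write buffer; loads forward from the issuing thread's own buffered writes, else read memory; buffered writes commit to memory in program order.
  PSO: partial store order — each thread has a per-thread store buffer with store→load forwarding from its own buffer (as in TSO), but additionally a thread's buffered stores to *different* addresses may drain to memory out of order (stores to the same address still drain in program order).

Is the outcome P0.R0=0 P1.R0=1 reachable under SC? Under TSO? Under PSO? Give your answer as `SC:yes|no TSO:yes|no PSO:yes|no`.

outcome vector order: (P0.R0,P1.R0)
[SC] allowed = {0/1 0/2 2/0 2/1 2/2}
[TSO] allowed = {0/0 0/1 0/2 2/0 2/1 2/2}
[PSO] allowed = {0/0 0/1 0/2 2/0 2/1 2/2}
target 0/1 ∈ {SC,TSO,PSO}

SC:yes TSO:yes PSO:yes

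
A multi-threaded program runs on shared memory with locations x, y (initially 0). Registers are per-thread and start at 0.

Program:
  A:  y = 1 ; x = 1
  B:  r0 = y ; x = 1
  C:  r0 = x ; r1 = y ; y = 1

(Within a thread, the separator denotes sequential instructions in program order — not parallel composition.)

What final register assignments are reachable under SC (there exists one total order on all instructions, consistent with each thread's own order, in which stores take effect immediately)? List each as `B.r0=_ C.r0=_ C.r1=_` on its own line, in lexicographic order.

B.r0=0 C.r0=0 C.r1=0
B.r0=0 C.r0=0 C.r1=1
B.r0=0 C.r0=1 C.r1=0
B.r0=0 C.r0=1 C.r1=1
B.r0=1 C.r0=0 C.r1=0
B.r0=1 C.r0=0 C.r1=1
B.r0=1 C.r0=1 C.r1=1

outcome vector order: (B.r0,C.r0,C.r1)
|SC outcomes| = 7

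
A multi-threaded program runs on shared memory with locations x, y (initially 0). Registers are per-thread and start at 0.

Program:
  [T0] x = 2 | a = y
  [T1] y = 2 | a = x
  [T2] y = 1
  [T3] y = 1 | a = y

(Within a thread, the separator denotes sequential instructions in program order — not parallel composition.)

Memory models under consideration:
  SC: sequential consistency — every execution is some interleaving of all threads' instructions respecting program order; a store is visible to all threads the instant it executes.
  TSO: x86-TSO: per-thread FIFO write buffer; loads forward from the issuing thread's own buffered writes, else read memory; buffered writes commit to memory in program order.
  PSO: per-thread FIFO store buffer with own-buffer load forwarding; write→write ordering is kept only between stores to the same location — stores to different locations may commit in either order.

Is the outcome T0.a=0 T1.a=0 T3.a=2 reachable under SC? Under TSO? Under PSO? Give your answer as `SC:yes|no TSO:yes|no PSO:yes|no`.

outcome vector order: (T0.a,T1.a,T3.a)
SC (10): 021 022 101 102 121 122 201 202 221 222
TSO (12): 001 002 021 022 101 102 121 122 201 202 221 222
PSO (12): 001 002 021 022 101 102 121 122 201 202 221 222
target 002 ∈ {TSO,PSO}

SC:no TSO:yes PSO:yes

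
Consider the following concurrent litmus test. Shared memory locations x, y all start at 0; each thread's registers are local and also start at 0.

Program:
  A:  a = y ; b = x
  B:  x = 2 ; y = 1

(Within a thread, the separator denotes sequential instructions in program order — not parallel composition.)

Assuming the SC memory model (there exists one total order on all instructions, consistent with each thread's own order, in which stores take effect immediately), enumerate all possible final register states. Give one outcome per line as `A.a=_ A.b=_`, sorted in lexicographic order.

outcome vector order: (A.a,A.b)
|SC outcomes| = 3

A.a=0 A.b=0
A.a=0 A.b=2
A.a=1 A.b=2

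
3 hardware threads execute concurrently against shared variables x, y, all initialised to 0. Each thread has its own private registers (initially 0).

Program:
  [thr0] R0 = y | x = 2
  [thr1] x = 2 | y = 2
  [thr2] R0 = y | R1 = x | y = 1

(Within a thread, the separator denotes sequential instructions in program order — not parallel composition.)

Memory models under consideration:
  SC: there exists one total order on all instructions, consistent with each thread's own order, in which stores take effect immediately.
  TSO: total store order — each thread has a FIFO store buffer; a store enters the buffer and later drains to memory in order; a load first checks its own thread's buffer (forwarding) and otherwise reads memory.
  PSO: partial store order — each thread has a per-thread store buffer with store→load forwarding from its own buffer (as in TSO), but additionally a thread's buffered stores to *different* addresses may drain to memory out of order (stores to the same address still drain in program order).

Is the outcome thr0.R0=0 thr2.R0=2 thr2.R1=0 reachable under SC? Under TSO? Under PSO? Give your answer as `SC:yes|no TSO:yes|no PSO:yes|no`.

outcome vector order: (thr0.R0,thr2.R0,thr2.R1)
[SC] allowed = {0/0/0 0/0/2 0/2/2 1/0/0 1/0/2 1/2/2 2/0/0 2/0/2 2/2/2}
[TSO] allowed = {0/0/0 0/0/2 0/2/2 1/0/0 1/0/2 1/2/2 2/0/0 2/0/2 2/2/2}
[PSO] allowed = {0/0/0 0/0/2 0/2/0 0/2/2 1/0/0 1/0/2 1/2/0 1/2/2 2/0/0 2/0/2 2/2/0 2/2/2}
target 0/2/0 ∈ {PSO}

SC:no TSO:no PSO:yes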